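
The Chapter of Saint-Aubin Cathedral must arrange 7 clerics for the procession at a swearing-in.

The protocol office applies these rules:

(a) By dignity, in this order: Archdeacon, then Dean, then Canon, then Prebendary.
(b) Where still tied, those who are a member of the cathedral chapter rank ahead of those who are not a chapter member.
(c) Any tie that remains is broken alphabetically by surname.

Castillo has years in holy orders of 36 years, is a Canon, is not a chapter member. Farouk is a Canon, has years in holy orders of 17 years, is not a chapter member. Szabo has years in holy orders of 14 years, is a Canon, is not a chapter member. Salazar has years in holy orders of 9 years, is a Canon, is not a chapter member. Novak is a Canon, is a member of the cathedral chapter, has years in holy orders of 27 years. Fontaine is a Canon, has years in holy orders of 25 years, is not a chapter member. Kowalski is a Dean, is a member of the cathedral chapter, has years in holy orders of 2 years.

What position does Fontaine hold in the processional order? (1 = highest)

By dignity: Kowalski (Dean); then Novak, Castillo, Farouk, Fontaine, Salazar and Szabo (Canon).
Among Novak, Castillo, Farouk, Fontaine, Salazar and Szabo, a member of the cathedral chapter before not a chapter member: Novak (a member of the cathedral chapter) before Castillo, Farouk, Fontaine, Salazar and Szabo (not a chapter member).
Among Castillo, Farouk, Fontaine, Salazar and Szabo, alphabetically by surname: Castillo before Farouk before Fontaine before Salazar before Szabo.
Order: Kowalski, Novak, Castillo, Farouk, Fontaine, Salazar, Szabo. So position 5.

5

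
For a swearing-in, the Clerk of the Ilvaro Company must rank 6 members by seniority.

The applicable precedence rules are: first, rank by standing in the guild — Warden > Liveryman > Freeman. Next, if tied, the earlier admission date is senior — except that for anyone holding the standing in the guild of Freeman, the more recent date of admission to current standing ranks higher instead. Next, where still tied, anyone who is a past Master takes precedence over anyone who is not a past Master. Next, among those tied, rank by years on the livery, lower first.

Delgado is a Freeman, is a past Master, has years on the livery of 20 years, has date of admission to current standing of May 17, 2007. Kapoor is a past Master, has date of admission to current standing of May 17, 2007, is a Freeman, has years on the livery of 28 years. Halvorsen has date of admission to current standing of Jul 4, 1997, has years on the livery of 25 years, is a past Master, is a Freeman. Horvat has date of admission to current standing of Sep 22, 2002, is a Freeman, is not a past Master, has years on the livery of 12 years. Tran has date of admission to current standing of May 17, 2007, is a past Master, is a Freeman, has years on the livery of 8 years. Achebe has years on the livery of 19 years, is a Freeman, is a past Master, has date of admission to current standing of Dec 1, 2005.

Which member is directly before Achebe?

Kapoor

By standing in the guild: Tran, Delgado, Kapoor, Achebe, Horvat and Halvorsen (Freeman).
Among Tran, Delgado, Kapoor, Achebe, Horvat and Halvorsen, by date of admission to current standing (later first) (reversed rule for this group): Tran, Delgado and Kapoor (May 17, 2007) before Achebe (Dec 1, 2005) before Horvat (Sep 22, 2002) before Halvorsen (Jul 4, 1997).
Tran, Delgado and Kapoor are each a past Master, so the next rule applies.
Among Tran, Delgado and Kapoor, by years on the livery (lower first): Tran (8 years) before Delgado (20 years) before Kapoor (28 years).
Order: Tran, Delgado, Kapoor, Achebe, Horvat, Halvorsen.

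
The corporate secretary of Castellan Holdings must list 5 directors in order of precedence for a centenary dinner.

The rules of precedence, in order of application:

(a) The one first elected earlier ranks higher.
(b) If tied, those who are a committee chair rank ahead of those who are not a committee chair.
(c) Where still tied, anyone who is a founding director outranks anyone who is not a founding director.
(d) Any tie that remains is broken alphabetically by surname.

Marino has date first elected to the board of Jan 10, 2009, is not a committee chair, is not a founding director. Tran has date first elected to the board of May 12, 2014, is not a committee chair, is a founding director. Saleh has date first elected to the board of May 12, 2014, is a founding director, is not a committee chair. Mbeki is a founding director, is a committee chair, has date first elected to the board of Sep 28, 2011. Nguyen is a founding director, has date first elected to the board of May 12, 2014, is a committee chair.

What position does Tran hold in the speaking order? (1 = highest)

5

By date first elected to the board (earlier first): Marino (Jan 10, 2009); then Mbeki (Sep 28, 2011); then Nguyen, Saleh and Tran (each May 12, 2014).
Among Nguyen, Saleh and Tran, a committee chair before not a committee chair: Nguyen (a committee chair) before Saleh and Tran (not a committee chair).
Saleh and Tran are each a founding director, so the next rule applies.
Among Saleh and Tran, alphabetically by surname: Saleh before Tran.
Order: Marino, Mbeki, Nguyen, Saleh, Tran. So position 5.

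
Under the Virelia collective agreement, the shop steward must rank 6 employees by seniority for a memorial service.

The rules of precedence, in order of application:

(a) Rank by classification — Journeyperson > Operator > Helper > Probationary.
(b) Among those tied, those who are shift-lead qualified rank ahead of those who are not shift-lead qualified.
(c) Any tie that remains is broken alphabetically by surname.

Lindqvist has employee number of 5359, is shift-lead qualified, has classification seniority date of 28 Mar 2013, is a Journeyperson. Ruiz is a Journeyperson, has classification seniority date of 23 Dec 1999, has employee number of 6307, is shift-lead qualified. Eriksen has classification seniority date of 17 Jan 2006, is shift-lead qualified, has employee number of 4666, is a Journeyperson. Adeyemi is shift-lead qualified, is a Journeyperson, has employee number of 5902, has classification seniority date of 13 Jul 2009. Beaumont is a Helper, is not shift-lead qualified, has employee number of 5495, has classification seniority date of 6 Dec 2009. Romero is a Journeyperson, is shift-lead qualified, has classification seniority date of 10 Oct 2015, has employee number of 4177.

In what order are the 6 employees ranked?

By classification: Adeyemi, Eriksen, Lindqvist, Romero and Ruiz (Journeyperson); then Beaumont (Helper).
Adeyemi, Eriksen, Lindqvist, Romero and Ruiz are each shift-lead qualified, so the next rule applies.
Among Adeyemi, Eriksen, Lindqvist, Romero and Ruiz, alphabetically by surname: Adeyemi before Eriksen before Lindqvist before Romero before Ruiz.
Full order: Adeyemi, Eriksen, Lindqvist, Romero, Ruiz, Beaumont.

Adeyemi, Eriksen, Lindqvist, Romero, Ruiz, Beaumont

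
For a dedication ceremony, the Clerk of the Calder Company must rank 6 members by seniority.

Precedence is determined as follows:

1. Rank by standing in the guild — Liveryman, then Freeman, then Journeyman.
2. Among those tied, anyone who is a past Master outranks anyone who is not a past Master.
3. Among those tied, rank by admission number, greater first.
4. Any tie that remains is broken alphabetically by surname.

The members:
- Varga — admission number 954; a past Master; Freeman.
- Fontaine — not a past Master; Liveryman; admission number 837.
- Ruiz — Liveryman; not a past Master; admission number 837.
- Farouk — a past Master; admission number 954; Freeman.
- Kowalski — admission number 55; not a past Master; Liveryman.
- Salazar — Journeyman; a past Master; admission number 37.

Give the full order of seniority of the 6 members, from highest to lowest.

By standing in the guild: Fontaine, Ruiz and Kowalski (Liveryman); then Farouk and Varga (Freeman); then Salazar (Journeyman).
Fontaine, Ruiz and Kowalski are each not a past Master, so the next rule applies.
Among Fontaine, Ruiz and Kowalski, by admission number (higher first): Fontaine and Ruiz (837) before Kowalski (55).
Among Fontaine and Ruiz, alphabetically by surname: Fontaine before Ruiz.
Farouk and Varga are each a past Master, so the next rule applies.
Farouk and Varga both have admission number 954, so the next rule applies.
Among Farouk and Varga, alphabetically by surname: Farouk before Varga.
Full order: Fontaine, Ruiz, Kowalski, Farouk, Varga, Salazar.

Fontaine, Ruiz, Kowalski, Farouk, Varga, Salazar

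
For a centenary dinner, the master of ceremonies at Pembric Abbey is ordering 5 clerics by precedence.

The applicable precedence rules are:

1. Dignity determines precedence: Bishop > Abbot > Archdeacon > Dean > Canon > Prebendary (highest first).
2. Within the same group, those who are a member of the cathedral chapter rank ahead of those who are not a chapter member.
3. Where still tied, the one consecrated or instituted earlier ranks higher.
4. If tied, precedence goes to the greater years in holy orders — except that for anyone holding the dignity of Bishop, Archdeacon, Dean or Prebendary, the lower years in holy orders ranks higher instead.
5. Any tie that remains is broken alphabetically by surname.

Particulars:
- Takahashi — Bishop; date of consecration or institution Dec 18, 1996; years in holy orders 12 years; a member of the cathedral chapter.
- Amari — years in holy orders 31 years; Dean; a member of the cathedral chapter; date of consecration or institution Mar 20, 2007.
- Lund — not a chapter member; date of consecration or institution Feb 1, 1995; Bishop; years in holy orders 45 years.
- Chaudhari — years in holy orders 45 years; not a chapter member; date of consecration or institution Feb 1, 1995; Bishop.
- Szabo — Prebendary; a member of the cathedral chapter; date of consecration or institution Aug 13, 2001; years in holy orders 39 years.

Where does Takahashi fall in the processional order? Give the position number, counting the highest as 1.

1

By dignity: Takahashi, Chaudhari and Lund (Bishop); then Amari (Dean); then Szabo (Prebendary).
Among Takahashi, Chaudhari and Lund, a member of the cathedral chapter before not a chapter member: Takahashi (a member of the cathedral chapter) before Chaudhari and Lund (not a chapter member).
Chaudhari and Lund both have date of consecration or institution Feb 1, 1995, so the next rule applies.
Chaudhari and Lund both have years in holy orders 45 years, so the next rule applies.
Among Chaudhari and Lund, alphabetically by surname: Chaudhari before Lund.
Order: Takahashi, Chaudhari, Lund, Amari, Szabo. So position 1.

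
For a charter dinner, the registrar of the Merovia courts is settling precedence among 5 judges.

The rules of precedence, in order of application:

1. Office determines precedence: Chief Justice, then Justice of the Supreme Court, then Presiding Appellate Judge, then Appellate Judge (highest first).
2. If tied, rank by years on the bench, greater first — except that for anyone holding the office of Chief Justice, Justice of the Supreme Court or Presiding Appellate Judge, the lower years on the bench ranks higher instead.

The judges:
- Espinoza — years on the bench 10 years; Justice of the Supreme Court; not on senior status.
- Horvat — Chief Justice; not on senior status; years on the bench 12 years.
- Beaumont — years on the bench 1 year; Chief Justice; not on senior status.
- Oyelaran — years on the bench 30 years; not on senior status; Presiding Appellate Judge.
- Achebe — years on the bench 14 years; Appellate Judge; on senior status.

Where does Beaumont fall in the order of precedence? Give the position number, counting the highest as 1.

By office: Beaumont and Horvat (Chief Justice); then Espinoza (Justice of the Supreme Court); then Oyelaran (Presiding Appellate Judge); then Achebe (Appellate Judge).
Among Beaumont and Horvat, by years on the bench (lower first) (reversed rule for this group): Beaumont (1 year) before Horvat (12 years).
Order: Beaumont, Horvat, Espinoza, Oyelaran, Achebe. So position 1.

1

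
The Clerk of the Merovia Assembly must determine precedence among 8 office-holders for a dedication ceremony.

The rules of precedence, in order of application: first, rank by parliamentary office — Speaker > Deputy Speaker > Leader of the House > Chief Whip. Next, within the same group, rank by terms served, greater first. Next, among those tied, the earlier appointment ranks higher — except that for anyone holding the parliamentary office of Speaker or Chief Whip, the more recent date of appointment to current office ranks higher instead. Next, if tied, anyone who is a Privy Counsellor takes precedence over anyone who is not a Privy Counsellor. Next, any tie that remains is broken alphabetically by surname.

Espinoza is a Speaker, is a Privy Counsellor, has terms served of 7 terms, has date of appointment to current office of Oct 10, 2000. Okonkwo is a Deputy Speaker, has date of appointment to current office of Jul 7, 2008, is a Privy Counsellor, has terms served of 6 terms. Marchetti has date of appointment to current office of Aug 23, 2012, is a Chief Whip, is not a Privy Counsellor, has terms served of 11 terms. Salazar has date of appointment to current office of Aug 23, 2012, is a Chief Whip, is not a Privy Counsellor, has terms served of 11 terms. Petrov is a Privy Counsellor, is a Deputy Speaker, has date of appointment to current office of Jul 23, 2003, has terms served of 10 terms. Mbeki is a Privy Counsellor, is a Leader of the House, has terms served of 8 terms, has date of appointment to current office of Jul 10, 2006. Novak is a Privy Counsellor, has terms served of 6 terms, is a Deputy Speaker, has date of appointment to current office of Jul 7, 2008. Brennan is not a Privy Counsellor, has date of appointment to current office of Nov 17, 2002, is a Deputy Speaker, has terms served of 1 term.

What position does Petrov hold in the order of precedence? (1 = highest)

2

By parliamentary office: Espinoza (Speaker); then Petrov, Novak, Okonkwo and Brennan (Deputy Speaker); then Mbeki (Leader of the House); then Marchetti and Salazar (Chief Whip).
Among Petrov, Novak, Okonkwo and Brennan, by terms served (higher first): Petrov (10 terms) before Novak and Okonkwo (6 terms) before Brennan (1 term).
Novak and Okonkwo both have date of appointment to current office Jul 7, 2008, so the next rule applies.
Novak and Okonkwo are each a Privy Counsellor, so the next rule applies.
Among Novak and Okonkwo, alphabetically by surname: Novak before Okonkwo.
Marchetti and Salazar both have terms served 11 terms, so the next rule applies.
Marchetti and Salazar both have date of appointment to current office Aug 23, 2012, so the next rule applies.
Marchetti and Salazar are each not a Privy Counsellor, so the next rule applies.
Among Marchetti and Salazar, alphabetically by surname: Marchetti before Salazar.
Order: Espinoza, Petrov, Novak, Okonkwo, Brennan, Mbeki, Marchetti, Salazar. So position 2.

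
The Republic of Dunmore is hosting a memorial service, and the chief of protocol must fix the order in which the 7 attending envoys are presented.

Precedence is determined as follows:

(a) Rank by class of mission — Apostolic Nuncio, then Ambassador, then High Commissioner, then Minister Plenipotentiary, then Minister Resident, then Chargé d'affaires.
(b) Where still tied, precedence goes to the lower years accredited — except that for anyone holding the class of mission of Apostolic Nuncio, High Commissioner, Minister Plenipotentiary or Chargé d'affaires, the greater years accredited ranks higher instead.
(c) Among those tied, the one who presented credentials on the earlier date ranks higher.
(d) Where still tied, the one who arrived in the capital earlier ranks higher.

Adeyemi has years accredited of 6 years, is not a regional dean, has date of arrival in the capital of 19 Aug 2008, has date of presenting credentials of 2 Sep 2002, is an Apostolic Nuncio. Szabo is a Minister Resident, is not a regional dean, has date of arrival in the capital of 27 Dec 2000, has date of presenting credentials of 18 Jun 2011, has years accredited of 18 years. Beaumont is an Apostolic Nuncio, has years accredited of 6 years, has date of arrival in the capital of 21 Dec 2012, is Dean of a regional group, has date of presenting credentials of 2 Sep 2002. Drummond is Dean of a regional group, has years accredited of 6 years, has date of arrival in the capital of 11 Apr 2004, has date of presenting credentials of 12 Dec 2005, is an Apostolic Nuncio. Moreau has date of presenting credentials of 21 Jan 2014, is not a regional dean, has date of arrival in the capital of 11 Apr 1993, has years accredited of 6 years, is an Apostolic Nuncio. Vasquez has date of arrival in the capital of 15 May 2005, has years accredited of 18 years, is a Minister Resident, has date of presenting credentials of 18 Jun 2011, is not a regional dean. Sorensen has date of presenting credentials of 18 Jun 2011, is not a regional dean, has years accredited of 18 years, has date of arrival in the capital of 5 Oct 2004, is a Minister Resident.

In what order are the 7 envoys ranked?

Adeyemi, Beaumont, Drummond, Moreau, Szabo, Sorensen, Vasquez

By class of mission: Adeyemi, Beaumont, Drummond and Moreau (Apostolic Nuncio); then Szabo, Sorensen and Vasquez (Minister Resident).
Adeyemi, Beaumont, Drummond and Moreau all have years accredited 6 years, so the next rule applies.
Among Adeyemi, Beaumont, Drummond and Moreau, by date of presenting credentials (earlier first): Adeyemi and Beaumont (2 Sep 2002) before Drummond (12 Dec 2005) before Moreau (21 Jan 2014).
Among Adeyemi and Beaumont, by date of arrival in the capital (earlier first): Adeyemi (19 Aug 2008) before Beaumont (21 Dec 2012).
Szabo, Sorensen and Vasquez all have years accredited 18 years, so the next rule applies.
Szabo, Sorensen and Vasquez all have date of presenting credentials 18 Jun 2011, so the next rule applies.
Among Szabo, Sorensen and Vasquez, by date of arrival in the capital (earlier first): Szabo (27 Dec 2000) before Sorensen (5 Oct 2004) before Vasquez (15 May 2005).
Full order: Adeyemi, Beaumont, Drummond, Moreau, Szabo, Sorensen, Vasquez.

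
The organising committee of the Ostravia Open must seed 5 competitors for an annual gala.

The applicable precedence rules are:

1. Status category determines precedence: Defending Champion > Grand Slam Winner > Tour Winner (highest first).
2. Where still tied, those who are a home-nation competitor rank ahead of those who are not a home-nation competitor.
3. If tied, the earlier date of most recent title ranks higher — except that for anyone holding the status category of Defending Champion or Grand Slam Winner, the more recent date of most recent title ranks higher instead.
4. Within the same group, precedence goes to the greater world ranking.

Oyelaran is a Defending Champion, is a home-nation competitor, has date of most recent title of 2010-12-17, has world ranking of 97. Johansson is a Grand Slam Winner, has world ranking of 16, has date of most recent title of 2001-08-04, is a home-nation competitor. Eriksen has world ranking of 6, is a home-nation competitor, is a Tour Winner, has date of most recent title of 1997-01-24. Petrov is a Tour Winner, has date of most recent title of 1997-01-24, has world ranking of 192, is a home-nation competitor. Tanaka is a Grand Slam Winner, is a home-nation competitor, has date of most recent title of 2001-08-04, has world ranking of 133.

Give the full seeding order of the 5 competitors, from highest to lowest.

Oyelaran, Tanaka, Johansson, Petrov, Eriksen

By status category: Oyelaran (Defending Champion); then Tanaka and Johansson (Grand Slam Winner); then Petrov and Eriksen (Tour Winner).
Tanaka and Johansson are each a home-nation competitor, so the next rule applies.
Tanaka and Johansson both have date of most recent title 2001-08-04, so the next rule applies.
Among Tanaka and Johansson, by world ranking (higher first): Tanaka (133) before Johansson (16).
Petrov and Eriksen are each a home-nation competitor, so the next rule applies.
Petrov and Eriksen both have date of most recent title 1997-01-24, so the next rule applies.
Among Petrov and Eriksen, by world ranking (higher first): Petrov (192) before Eriksen (6).
Full order: Oyelaran, Tanaka, Johansson, Petrov, Eriksen.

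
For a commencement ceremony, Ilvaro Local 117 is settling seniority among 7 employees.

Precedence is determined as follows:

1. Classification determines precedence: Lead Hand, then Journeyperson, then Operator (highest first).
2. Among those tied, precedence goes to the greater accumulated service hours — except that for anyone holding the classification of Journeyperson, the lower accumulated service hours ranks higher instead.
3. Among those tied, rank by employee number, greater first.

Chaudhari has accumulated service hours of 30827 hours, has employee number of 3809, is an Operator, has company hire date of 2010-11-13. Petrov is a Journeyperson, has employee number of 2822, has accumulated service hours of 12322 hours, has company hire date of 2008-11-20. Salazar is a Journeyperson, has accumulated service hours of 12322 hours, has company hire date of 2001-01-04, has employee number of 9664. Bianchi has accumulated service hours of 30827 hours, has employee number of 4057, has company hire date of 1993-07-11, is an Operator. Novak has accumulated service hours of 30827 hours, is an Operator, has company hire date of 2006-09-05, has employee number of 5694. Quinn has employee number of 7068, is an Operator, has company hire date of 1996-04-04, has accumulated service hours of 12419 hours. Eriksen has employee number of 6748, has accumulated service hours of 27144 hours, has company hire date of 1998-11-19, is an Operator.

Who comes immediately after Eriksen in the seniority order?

Quinn

By classification: Salazar and Petrov (Journeyperson); then Novak, Bianchi, Chaudhari, Eriksen and Quinn (Operator).
Salazar and Petrov both have accumulated service hours 12322 hours, so the next rule applies.
Among Salazar and Petrov, by employee number (higher first): Salazar (9664) before Petrov (2822).
Among Novak, Bianchi, Chaudhari, Eriksen and Quinn, by accumulated service hours (higher first): Novak, Bianchi and Chaudhari (30827 hours) before Eriksen (27144 hours) before Quinn (12419 hours).
Among Novak, Bianchi and Chaudhari, by employee number (higher first): Novak (5694) before Bianchi (4057) before Chaudhari (3809).
Order: Salazar, Petrov, Novak, Bianchi, Chaudhari, Eriksen, Quinn.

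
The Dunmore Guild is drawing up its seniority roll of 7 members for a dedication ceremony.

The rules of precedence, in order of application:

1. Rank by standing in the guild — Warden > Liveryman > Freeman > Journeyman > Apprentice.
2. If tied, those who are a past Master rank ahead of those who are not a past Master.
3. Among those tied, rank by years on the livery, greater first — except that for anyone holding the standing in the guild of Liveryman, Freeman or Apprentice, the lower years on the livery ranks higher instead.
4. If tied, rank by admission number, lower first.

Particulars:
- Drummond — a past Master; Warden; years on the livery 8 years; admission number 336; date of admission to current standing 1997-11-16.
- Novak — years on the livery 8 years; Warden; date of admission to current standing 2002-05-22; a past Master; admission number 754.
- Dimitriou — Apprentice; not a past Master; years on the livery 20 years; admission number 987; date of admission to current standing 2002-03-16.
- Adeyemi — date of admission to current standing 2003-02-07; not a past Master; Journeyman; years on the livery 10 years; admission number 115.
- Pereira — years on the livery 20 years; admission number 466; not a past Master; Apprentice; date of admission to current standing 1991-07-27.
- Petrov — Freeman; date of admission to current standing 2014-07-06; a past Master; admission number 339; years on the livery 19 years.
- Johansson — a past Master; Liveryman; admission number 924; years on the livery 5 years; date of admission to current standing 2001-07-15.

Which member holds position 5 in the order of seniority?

Adeyemi

By standing in the guild: Drummond and Novak (Warden); then Johansson (Liveryman); then Petrov (Freeman); then Adeyemi (Journeyman); then Pereira and Dimitriou (Apprentice).
Drummond and Novak are each a past Master, so the next rule applies.
Drummond and Novak both have years on the livery 8 years, so the next rule applies.
Among Drummond and Novak, by admission number (lower first): Drummond (336) before Novak (754).
Pereira and Dimitriou are each not a past Master, so the next rule applies.
Pereira and Dimitriou both have years on the livery 20 years, so the next rule applies.
Among Pereira and Dimitriou, by admission number (lower first): Pereira (466) before Dimitriou (987).
Order: Drummond, Novak, Johansson, Petrov, Adeyemi, Pereira, Dimitriou.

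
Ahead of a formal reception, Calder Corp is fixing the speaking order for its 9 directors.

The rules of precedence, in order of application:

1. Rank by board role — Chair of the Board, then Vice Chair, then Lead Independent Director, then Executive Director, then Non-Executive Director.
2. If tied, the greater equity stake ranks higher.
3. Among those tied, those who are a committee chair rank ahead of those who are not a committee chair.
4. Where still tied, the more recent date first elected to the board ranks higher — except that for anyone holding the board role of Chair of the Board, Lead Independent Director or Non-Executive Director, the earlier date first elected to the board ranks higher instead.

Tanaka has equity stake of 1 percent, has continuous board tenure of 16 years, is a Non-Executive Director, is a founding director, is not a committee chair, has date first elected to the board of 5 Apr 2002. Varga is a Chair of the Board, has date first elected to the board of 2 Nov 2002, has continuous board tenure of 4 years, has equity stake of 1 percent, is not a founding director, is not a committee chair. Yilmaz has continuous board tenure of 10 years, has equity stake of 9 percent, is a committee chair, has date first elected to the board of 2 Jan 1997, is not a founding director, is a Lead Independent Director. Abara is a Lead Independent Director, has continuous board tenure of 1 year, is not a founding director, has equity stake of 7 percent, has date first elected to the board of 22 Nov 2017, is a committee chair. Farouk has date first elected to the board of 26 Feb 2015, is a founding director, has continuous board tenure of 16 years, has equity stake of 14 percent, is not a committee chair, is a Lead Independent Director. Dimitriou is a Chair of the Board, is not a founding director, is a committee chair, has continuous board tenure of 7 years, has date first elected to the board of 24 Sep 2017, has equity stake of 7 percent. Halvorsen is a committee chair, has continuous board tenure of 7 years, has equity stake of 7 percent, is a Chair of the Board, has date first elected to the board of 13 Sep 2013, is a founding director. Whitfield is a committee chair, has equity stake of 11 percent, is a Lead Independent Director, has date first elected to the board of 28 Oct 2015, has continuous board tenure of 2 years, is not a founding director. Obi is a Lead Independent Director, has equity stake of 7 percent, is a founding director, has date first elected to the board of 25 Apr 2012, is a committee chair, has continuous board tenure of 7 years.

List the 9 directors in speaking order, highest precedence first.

By board role: Halvorsen, Dimitriou and Varga (Chair of the Board); then Farouk, Whitfield, Yilmaz, Obi and Abara (Lead Independent Director); then Tanaka (Non-Executive Director).
Among Halvorsen, Dimitriou and Varga, by equity stake (higher first): Halvorsen and Dimitriou (7 percent) before Varga (1 percent).
Halvorsen and Dimitriou are each a committee chair, so the next rule applies.
Among Halvorsen and Dimitriou, by date first elected to the board (earlier first) (reversed rule for this group): Halvorsen (13 Sep 2013) before Dimitriou (24 Sep 2017).
Among Farouk, Whitfield, Yilmaz, Obi and Abara, by equity stake (higher first): Farouk (14 percent) before Whitfield (11 percent) before Yilmaz (9 percent) before Obi and Abara (7 percent).
Obi and Abara are each a committee chair, so the next rule applies.
Among Obi and Abara, by date first elected to the board (earlier first) (reversed rule for this group): Obi (25 Apr 2012) before Abara (22 Nov 2017).
Full order: Halvorsen, Dimitriou, Varga, Farouk, Whitfield, Yilmaz, Obi, Abara, Tanaka.

Halvorsen, Dimitriou, Varga, Farouk, Whitfield, Yilmaz, Obi, Abara, Tanaka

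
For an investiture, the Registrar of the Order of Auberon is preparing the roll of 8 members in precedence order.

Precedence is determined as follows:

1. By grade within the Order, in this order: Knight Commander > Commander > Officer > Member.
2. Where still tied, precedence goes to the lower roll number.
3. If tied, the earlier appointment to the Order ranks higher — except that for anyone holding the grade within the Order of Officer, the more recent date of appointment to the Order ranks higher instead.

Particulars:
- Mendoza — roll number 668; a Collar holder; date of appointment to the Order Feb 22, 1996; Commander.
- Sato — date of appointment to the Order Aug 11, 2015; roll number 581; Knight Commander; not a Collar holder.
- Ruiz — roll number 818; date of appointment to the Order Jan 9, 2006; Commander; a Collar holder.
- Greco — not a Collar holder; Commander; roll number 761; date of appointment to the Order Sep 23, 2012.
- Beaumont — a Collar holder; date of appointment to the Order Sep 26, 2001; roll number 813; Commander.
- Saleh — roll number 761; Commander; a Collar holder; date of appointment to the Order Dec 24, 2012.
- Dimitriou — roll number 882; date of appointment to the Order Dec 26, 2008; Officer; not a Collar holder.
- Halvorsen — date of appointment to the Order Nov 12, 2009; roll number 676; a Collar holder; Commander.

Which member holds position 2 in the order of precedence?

Mendoza

By grade within the Order: Sato (Knight Commander); then Mendoza, Halvorsen, Greco, Saleh, Beaumont and Ruiz (Commander); then Dimitriou (Officer).
Among Mendoza, Halvorsen, Greco, Saleh, Beaumont and Ruiz, by roll number (lower first): Mendoza (668) before Halvorsen (676) before Greco and Saleh (761) before Beaumont (813) before Ruiz (818).
Among Greco and Saleh, by date of appointment to the Order (earlier first): Greco (Sep 23, 2012) before Saleh (Dec 24, 2012).
Order: Sato, Mendoza, Halvorsen, Greco, Saleh, Beaumont, Ruiz, Dimitriou.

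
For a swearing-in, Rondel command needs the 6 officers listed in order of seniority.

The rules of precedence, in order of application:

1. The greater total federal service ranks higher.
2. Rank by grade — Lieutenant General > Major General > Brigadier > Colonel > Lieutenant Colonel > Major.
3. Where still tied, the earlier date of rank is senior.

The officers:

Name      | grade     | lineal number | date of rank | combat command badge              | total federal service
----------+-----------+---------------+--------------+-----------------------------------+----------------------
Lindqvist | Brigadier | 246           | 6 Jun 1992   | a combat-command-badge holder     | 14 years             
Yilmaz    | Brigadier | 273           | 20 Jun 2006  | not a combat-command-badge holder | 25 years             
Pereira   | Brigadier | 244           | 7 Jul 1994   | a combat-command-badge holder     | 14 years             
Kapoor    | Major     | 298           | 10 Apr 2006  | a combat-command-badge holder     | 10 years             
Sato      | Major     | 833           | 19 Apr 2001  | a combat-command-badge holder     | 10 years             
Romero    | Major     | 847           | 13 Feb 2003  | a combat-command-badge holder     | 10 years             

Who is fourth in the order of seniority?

Sato

By total federal service (higher first): Yilmaz (25 years); then Lindqvist and Pereira (both 14 years); then Sato, Romero and Kapoor (each 10 years).
Lindqvist and Pereira are each Brigadier, so the next rule applies.
Among Lindqvist and Pereira, by date of rank (earlier first): Lindqvist (6 Jun 1992) before Pereira (7 Jul 1994).
Sato, Romero and Kapoor are each Major, so the next rule applies.
Among Sato, Romero and Kapoor, by date of rank (earlier first): Sato (19 Apr 2001) before Romero (13 Feb 2003) before Kapoor (10 Apr 2006).
Order: Yilmaz, Lindqvist, Pereira, Sato, Romero, Kapoor.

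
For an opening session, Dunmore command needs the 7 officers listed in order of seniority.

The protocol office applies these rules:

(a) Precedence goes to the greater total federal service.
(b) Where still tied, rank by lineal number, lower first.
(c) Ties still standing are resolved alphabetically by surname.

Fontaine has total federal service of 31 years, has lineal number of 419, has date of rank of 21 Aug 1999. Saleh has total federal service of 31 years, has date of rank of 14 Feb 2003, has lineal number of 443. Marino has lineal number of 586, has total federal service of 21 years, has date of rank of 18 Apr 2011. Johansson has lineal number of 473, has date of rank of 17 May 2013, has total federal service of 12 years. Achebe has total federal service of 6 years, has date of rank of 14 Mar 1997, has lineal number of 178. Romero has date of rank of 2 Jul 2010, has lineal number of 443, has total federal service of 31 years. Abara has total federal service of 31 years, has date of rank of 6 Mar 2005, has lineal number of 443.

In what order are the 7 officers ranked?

By total federal service (higher first): Fontaine, Abara, Romero and Saleh (each 31 years); then Marino (21 years); then Johansson (12 years); then Achebe (6 years).
Among Fontaine, Abara, Romero and Saleh, by lineal number (lower first): Fontaine (419) before Abara, Romero and Saleh (443).
Among Abara, Romero and Saleh, alphabetically by surname: Abara before Romero before Saleh.
Full order: Fontaine, Abara, Romero, Saleh, Marino, Johansson, Achebe.

Fontaine, Abara, Romero, Saleh, Marino, Johansson, Achebe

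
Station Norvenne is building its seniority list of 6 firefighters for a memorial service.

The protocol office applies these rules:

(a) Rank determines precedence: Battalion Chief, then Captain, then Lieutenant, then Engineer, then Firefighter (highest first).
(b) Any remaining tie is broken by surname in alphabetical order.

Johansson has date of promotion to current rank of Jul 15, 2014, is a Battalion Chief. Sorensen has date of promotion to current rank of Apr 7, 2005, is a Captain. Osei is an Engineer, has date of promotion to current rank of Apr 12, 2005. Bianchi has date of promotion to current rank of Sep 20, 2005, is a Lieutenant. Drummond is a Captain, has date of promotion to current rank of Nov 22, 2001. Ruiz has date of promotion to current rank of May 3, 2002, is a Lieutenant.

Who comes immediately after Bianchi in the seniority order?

Ruiz

By rank: Johansson (Battalion Chief); then Drummond and Sorensen (Captain); then Bianchi and Ruiz (Lieutenant); then Osei (Engineer).
Among Drummond and Sorensen, alphabetically by surname: Drummond before Sorensen.
Among Bianchi and Ruiz, alphabetically by surname: Bianchi before Ruiz.
Order: Johansson, Drummond, Sorensen, Bianchi, Ruiz, Osei.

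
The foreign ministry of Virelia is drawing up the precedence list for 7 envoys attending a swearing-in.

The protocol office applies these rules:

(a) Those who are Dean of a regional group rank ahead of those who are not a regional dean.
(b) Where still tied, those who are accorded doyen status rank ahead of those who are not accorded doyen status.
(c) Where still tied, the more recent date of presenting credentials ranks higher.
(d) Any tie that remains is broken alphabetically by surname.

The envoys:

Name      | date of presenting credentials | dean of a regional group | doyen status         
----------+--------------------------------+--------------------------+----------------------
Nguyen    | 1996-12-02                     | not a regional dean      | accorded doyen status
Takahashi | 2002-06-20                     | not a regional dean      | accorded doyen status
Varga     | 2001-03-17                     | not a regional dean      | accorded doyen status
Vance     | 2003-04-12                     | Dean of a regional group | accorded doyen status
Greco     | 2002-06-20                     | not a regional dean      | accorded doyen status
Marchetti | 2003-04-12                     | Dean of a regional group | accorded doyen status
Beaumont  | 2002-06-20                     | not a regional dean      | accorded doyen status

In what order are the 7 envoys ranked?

By the first rule: Marchetti and Vance (both Dean of a regional group); then Beaumont, Greco, Takahashi, Varga and Nguyen (each not a regional dean).
Marchetti and Vance are each accorded doyen status, so the next rule applies.
Marchetti and Vance both have date of presenting credentials 2003-04-12, so the next rule applies.
Among Marchetti and Vance, alphabetically by surname: Marchetti before Vance.
Beaumont, Greco, Takahashi, Varga and Nguyen are each accorded doyen status, so the next rule applies.
Among Beaumont, Greco, Takahashi, Varga and Nguyen, by date of presenting credentials (later first): Beaumont, Greco and Takahashi (2002-06-20) before Varga (2001-03-17) before Nguyen (1996-12-02).
Among Beaumont, Greco and Takahashi, alphabetically by surname: Beaumont before Greco before Takahashi.
Full order: Marchetti, Vance, Beaumont, Greco, Takahashi, Varga, Nguyen.

Marchetti, Vance, Beaumont, Greco, Takahashi, Varga, Nguyen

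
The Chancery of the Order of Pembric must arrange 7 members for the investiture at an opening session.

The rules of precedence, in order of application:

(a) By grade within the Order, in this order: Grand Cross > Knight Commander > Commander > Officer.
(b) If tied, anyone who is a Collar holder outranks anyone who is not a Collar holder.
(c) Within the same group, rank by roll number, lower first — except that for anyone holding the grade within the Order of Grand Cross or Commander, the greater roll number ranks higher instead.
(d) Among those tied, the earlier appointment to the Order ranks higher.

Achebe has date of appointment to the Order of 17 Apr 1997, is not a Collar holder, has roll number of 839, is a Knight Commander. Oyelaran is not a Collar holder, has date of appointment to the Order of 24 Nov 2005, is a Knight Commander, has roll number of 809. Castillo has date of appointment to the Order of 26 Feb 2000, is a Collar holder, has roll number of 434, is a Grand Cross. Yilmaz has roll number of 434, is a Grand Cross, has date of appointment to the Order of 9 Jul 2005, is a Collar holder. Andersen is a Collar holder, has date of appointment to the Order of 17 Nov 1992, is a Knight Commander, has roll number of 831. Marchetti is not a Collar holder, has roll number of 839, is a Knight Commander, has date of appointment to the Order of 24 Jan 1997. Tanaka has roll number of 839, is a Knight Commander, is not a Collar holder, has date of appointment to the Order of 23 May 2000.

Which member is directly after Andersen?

Oyelaran

By grade within the Order: Castillo and Yilmaz (Grand Cross); then Andersen, Oyelaran, Marchetti, Achebe and Tanaka (Knight Commander).
Castillo and Yilmaz are each a Collar holder, so the next rule applies.
Castillo and Yilmaz both have roll number 434, so the next rule applies.
Among Castillo and Yilmaz, by date of appointment to the Order (earlier first): Castillo (26 Feb 2000) before Yilmaz (9 Jul 2005).
Among Andersen, Oyelaran, Marchetti, Achebe and Tanaka, a Collar holder before not a Collar holder: Andersen (a Collar holder) before Oyelaran, Marchetti, Achebe and Tanaka (not a Collar holder).
Among Oyelaran, Marchetti, Achebe and Tanaka, by roll number (lower first): Oyelaran (809) before Marchetti, Achebe and Tanaka (839).
Among Marchetti, Achebe and Tanaka, by date of appointment to the Order (earlier first): Marchetti (24 Jan 1997) before Achebe (17 Apr 1997) before Tanaka (23 May 2000).
Order: Castillo, Yilmaz, Andersen, Oyelaran, Marchetti, Achebe, Tanaka.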